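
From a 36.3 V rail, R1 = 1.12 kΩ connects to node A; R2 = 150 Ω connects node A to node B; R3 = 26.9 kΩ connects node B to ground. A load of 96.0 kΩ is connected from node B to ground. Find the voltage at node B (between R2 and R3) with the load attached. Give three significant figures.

At node B, R3 is in parallel with the load: R3‖R_L = 21010 Ω.
Below node A the resistance is R2 + (R3‖R_L) = 21160 Ω, so V_A = 36.3 × 21160/22280 = 34.48 V.
Then V_B = V_A × (R3‖R_L)/(R2 + R3‖R_L) = 34.48 × 21010/21160 = 34.2 V.

V ≈ 34.2 V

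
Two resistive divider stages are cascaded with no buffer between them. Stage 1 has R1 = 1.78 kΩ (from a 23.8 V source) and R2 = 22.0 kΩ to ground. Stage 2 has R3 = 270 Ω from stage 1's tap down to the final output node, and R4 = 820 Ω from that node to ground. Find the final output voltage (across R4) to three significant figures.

Stage 2 presents R3+R4 = 1090 Ω as a load on stage 1's tap.
Stage 1's lower leg becomes R2‖(R3+R4) = 1039 Ω, so V_mid = 23.8 × 1039/2819 = 8.770 V.
Stage 2 is itself unloaded: V_out = V_mid × R4/(R3+R4) = 8.770 × 820/1090 = 6.60 V.

V_out ≈ 6.60 V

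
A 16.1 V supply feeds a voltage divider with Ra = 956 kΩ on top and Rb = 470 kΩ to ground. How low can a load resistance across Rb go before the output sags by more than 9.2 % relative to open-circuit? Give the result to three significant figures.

Output resistance R_th = Ra‖Rb = (956 × 470)/1426 = 315.1 kΩ.
The fractional drop is R_th/(R_th + R_L); requiring this ≤ 0.0920 gives R_L ≥ R_th(1/0.0920 − 1) = 315.1 × 9.870 = 3.11 MΩ.

R_L(min) ≈ 3.11 MΩ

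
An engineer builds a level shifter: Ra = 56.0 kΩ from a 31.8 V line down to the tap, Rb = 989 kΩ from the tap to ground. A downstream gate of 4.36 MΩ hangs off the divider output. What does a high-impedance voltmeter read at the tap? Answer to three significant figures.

V_out ≈ 29.7 V

The load sits in parallel with Rb: Rb‖R_L = (989 × 4360) / (989 + 4360) = 806.1 kΩ.
V_out = 31.8 × 806.1 / (56.0 + 806.1) = 31.8 × 806.1/862.1 = 29.7 V.
(Unloaded it would have been 30.1 V.)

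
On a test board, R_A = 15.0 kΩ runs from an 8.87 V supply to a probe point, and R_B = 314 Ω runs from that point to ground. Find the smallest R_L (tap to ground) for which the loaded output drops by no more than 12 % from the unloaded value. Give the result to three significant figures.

Output resistance R_th = R_A‖R_B = (15000 × 314)/15310 = 307.6 Ω.
The fractional drop is R_th/(R_th + R_L); requiring this ≤ 0.120 gives R_L ≥ R_th(1/0.120 − 1) = 307.6 × 7.333 = 2.26 kΩ.

R_L(min) ≈ 2.26 kΩ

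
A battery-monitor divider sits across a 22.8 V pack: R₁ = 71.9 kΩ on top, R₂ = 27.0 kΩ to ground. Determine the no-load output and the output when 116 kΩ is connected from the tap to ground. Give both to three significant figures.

Open-circuit: V = 22.8 × 27.0/(71.9 + 27.0) = 6.22 V.
With the load, R₂ becomes R₂‖R_L = 21.90 kΩ, so V = 22.8 × 21.90/93.80 = 5.32 V.

Unloaded: 6.22 V; loaded: 5.32 V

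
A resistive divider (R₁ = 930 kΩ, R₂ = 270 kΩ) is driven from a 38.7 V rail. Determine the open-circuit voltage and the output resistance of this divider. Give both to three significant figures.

V_th = 8.71 V, R_th = 209 kΩ

V_th is the open-circuit tap voltage: 38.7 × 270/(930 + 270) = 8.71 V.
With the supply zeroed, R₁ and R₂ appear in parallel from the tap: R_th = R₁‖R₂ = (930 × 270)/1200 = 209 kΩ.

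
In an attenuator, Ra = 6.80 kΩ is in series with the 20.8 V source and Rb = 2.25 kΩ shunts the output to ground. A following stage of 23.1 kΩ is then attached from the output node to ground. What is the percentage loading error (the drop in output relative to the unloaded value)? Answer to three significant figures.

6.82 %

The divider's output (Thévenin) resistance is Ra‖Rb = 1.691 kΩ.
Fractional drop under load = R_th/(R_th + R_L) = 1.691 / (1.691 + 23.1) = 0.06820.
So the output falls by 6.82 %.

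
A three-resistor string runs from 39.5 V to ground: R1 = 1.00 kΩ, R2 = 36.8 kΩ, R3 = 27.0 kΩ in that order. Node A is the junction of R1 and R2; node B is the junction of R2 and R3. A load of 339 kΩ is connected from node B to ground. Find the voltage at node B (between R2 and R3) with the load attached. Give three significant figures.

V ≈ 15.7 V

At node B, R3 is in parallel with the load: R3‖R_L = 25.01 kΩ.
Below node A the resistance is R2 + (R3‖R_L) = 61.81 kΩ, so V_A = 39.5 × 61.81/62.81 = 38.87 V.
Then V_B = V_A × (R3‖R_L)/(R2 + R3‖R_L) = 38.87 × 25.01/61.81 = 15.7 V.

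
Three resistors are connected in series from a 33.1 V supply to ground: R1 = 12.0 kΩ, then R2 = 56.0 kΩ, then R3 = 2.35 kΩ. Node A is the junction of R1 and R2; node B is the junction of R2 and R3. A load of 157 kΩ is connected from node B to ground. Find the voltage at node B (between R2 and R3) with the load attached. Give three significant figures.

At node B, R3 is in parallel with the load: R3‖R_L = 2.315 kΩ.
Below node A the resistance is R2 + (R3‖R_L) = 58.32 kΩ, so V_A = 33.1 × 58.32/70.32 = 27.45 V.
Then V_B = V_A × (R3‖R_L)/(R2 + R3‖R_L) = 27.45 × 2.315/58.32 = 1.09 V.

V ≈ 1.09 V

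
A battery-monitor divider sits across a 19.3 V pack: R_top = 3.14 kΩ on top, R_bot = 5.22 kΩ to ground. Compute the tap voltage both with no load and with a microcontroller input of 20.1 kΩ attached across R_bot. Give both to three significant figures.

Open-circuit: V = 19.3 × 5.22/(3.14 + 5.22) = 12.1 V.
With the load, R_bot becomes R_bot‖R_L = 4.144 kΩ, so V = 19.3 × 4.144/7.284 = 11.0 V.

Unloaded: 12.1 V; loaded: 11.0 V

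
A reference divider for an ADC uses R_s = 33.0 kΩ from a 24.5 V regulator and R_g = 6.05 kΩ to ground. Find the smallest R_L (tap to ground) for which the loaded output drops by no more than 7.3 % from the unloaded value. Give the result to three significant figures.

R_L(min) ≈ 64.9 kΩ

Output resistance R_th = R_s‖R_g = (33.0 × 6.05)/39.05 = 5.113 kΩ.
The fractional drop is R_th/(R_th + R_L); requiring this ≤ 0.0730 gives R_L ≥ R_th(1/0.0730 − 1) = 5.113 × 12.70 = 64.9 kΩ.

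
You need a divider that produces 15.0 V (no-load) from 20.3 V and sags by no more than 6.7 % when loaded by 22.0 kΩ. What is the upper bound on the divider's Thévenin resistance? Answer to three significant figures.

Loading drop = R_th/(R_th + R_L) ≤ 0.0670, so R_th ≤ R_L · ε/(1−ε) = 22.0 kΩ × 0.0670/0.9330 = 1.58 kΩ.

R_th ≤ 1.58 kΩ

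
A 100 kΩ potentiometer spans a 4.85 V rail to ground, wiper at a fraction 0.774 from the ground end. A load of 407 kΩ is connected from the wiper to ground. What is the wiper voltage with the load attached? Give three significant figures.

V ≈ 3.60 V

The wiper splits the pot into (1−α)R = 22.60 kΩ above and αR = 77.40 kΩ below.
Lower section ‖ load = 65.03 kΩ.
V_wiper = 4.85 × 65.03/(22.60 + 65.03) = 3.60 V.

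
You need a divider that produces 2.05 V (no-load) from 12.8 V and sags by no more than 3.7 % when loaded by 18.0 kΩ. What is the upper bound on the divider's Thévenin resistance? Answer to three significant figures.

R_th ≤ 692 Ω

Loading drop = R_th/(R_th + R_L) ≤ 0.0370, so R_th ≤ R_L · ε/(1−ε) = 18.0 kΩ × 0.0370/0.9630 = 692 Ω.
(Any R1, R2 with R2/(R1+R2) = 0.160 and R1‖R2 ≤ 692 Ω will meet the spec.)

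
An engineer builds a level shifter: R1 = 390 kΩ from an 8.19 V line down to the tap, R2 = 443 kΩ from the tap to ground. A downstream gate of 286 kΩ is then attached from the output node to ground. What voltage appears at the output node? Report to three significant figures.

The load sits in parallel with R2: R2‖R_L = (443 × 286) / (443 + 286) = 173.8 kΩ.
V_out = 8.19 × 173.8 / (390 + 173.8) = 8.19 × 173.8/563.8 = 2.52 V.
(Unloaded it would have been 4.36 V.)

V_out ≈ 2.52 V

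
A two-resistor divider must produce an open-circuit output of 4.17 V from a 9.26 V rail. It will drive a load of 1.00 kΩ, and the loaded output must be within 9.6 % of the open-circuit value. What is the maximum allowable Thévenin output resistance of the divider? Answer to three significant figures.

R_th ≤ 106 Ω

Loading drop = R_th/(R_th + R_L) ≤ 0.0960, so R_th ≤ R_L · ε/(1−ε) = 1.00 kΩ × 0.0960/0.9040 = 106 Ω.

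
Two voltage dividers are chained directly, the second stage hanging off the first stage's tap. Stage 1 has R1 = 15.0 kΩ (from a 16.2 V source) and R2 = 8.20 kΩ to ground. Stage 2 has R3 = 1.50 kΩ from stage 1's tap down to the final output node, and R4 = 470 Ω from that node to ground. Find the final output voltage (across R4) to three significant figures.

Stage 2 presents R3+R4 = 1970 Ω as a load on stage 1's tap.
Stage 1's lower leg becomes R2‖(R3+R4) = 1588 Ω, so V_mid = 16.2 × 1588/16590 = 1.551 V.
Stage 2 is itself unloaded: V_out = V_mid × R4/(R3+R4) = 1.551 × 470/1970 = 0.370 V.

V_out ≈ 0.370 V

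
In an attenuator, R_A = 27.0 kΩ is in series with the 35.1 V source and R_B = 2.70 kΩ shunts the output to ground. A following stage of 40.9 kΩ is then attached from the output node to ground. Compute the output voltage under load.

The load sits in parallel with R_B: R_B‖R_L = (2.70 × 40.9) / (2.70 + 40.9) = 2.533 kΩ.
V_out = 35.1 × 2.533 / (27.0 + 2.533) = 35.1 × 2.533/29.53 = 3.01 V.

V_out ≈ 3.01 V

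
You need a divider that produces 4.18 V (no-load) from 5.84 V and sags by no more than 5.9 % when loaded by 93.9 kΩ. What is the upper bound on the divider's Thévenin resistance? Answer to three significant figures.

R_th ≤ 5.89 kΩ

Loading drop = R_th/(R_th + R_L) ≤ 0.0590, so R_th ≤ R_L · ε/(1−ε) = 93.9 kΩ × 0.0590/0.9410 = 5.89 kΩ.
(Any R1, R2 with R2/(R1+R2) = 0.716 and R1‖R2 ≤ 5.89 kΩ will meet the spec.)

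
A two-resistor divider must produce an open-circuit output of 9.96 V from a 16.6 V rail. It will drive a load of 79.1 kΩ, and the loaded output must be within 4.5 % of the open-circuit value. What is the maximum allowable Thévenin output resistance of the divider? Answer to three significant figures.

R_th ≤ 3.73 kΩ

Loading drop = R_th/(R_th + R_L) ≤ 0.0450, so R_th ≤ R_L · ε/(1−ε) = 79.1 kΩ × 0.0450/0.9550 = 3.73 kΩ.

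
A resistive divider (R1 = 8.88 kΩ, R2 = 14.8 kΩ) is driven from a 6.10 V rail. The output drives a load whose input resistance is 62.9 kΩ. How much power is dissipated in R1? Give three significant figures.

P ≈ 0.759 mW

Total resistance from the source is R1 + (R2‖R_L) = 20.86 kΩ, so I = 6.10/20.86 kΩ = 0.2924 mA.
P = I²·R1 = (0.2924 mA)² × 8.88 kΩ = 0.759 mW.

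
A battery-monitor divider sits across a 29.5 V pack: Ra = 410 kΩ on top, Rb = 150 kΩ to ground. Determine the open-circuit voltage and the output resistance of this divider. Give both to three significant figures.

V_th is the open-circuit tap voltage: 29.5 × 150/(410 + 150) = 7.90 V.
With the supply zeroed, Ra and Rb appear in parallel from the tap: R_th = Ra‖Rb = (410 × 150)/560.0 = 110 kΩ.

V_th = 7.90 V, R_th = 110 kΩ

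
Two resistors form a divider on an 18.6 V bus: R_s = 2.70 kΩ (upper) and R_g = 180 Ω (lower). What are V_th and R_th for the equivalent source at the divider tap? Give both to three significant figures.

V_th = 1.16 V, R_th = 169 Ω

V_th is the open-circuit tap voltage: 18.6 × 180/(2700 + 180) = 1.16 V.
With the supply zeroed, R_s and R_g appear in parallel from the tap: R_th = R_s‖R_g = (2700 × 180)/2880 = 169 Ω.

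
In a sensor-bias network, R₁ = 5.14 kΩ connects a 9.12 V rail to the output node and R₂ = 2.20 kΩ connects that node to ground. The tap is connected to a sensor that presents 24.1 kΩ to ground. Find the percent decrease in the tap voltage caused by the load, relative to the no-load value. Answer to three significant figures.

The divider's output (Thévenin) resistance is R₁‖R₂ = 1.541 kΩ.
Fractional drop under load = R_th/(R_th + R_L) = 1.541 / (1.541 + 24.1) = 0.06008.
So the output falls by 6.01 %.

6.01 %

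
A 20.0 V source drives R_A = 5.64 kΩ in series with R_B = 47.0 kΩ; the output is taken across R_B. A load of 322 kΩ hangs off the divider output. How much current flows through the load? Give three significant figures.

R_B‖R_L = 41.01 kΩ; V_out = 20.0 × 41.01/46.65 = 17.58 V.
I_L = V_out / R_L = 17.58 / 322 kΩ = 0.0546 mA.

I_L ≈ 0.0546 mA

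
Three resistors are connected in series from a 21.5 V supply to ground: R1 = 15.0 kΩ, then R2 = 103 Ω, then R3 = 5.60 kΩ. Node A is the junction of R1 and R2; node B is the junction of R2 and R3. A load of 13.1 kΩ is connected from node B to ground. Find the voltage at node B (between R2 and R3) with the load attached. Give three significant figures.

V ≈ 4.43 V

At node B, R3 is in parallel with the load: R3‖R_L = 3923 Ω.
Below node A the resistance is R2 + (R3‖R_L) = 4026 Ω, so V_A = 21.5 × 4026/19030 = 4.550 V.
Then V_B = V_A × (R3‖R_L)/(R2 + R3‖R_L) = 4.550 × 3923/4026 = 4.43 V.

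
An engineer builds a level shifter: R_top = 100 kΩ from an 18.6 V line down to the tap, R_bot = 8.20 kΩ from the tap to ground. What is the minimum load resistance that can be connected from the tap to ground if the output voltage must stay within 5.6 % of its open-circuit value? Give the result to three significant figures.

Output resistance R_th = R_top‖R_bot = (100 × 8.20)/108.2 = 7.579 kΩ.
The fractional drop is R_th/(R_th + R_L); requiring this ≤ 0.0560 gives R_L ≥ R_th(1/0.0560 − 1) = 7.579 × 16.86 = 128 kΩ.

R_L(min) ≈ 128 kΩ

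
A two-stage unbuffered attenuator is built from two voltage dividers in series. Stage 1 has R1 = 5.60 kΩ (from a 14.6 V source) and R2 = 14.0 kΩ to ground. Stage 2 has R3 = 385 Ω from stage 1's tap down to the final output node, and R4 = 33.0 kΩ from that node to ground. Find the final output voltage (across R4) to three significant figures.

Stage 2 presents R3+R4 = 33380 Ω as a load on stage 1's tap.
Stage 1's lower leg becomes R2‖(R3+R4) = 9864 Ω, so V_mid = 14.6 × 9864/15460 = 9.313 V.
Stage 2 is itself unloaded: V_out = V_mid × R4/(R3+R4) = 9.313 × 33000/33380 = 9.21 V.

V_out ≈ 9.21 V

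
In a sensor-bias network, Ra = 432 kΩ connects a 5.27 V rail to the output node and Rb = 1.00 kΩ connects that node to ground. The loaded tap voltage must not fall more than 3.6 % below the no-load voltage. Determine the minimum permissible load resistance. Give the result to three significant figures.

R_L(min) ≈ 26.7 kΩ

Output resistance R_th = Ra‖Rb = (432000 × 1000)/433000 = 997.7 Ω.
The fractional drop is R_th/(R_th + R_L); requiring this ≤ 0.0360 gives R_L ≥ R_th(1/0.0360 − 1) = 997.7 × 26.78 = 26.7 kΩ.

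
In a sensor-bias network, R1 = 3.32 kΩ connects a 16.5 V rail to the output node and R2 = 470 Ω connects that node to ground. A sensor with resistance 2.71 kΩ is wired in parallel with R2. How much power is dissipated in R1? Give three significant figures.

Total resistance from the source is R1 + (R2‖R_L) = 3721 Ω, so I = 16.5/3721 Ω = 4.435 mA.
P = I²·R1 = (4.435 mA)² × 3.32 kΩ = 65.3 mW.

P ≈ 65.3 mW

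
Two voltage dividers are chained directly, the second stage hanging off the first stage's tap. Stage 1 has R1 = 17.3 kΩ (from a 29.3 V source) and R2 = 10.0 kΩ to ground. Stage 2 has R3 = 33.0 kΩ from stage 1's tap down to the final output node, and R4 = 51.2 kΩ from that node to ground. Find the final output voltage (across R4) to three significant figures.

V_out ≈ 6.07 V

Stage 2 presents R3+R4 = 84.20 kΩ as a load on stage 1's tap.
Stage 1's lower leg becomes R2‖(R3+R4) = 8.938 kΩ, so V_mid = 29.3 × 8.938/26.24 = 9.981 V.
Stage 2 is itself unloaded: V_out = V_mid × R4/(R3+R4) = 9.981 × 51.2/84.20 = 6.07 V.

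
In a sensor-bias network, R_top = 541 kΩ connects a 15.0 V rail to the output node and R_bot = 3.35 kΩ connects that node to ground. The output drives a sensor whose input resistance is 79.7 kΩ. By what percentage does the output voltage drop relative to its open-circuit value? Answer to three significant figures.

The divider's output (Thévenin) resistance is R_top‖R_bot = 3.329 kΩ.
Fractional drop under load = R_th/(R_th + R_L) = 3.329 / (3.329 + 79.7) = 0.04010.
So the output falls by 4.01 %.

4.01 %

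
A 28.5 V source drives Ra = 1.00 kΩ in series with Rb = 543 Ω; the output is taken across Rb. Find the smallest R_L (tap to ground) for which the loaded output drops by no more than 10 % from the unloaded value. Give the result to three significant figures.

R_L(min) ≈ 3.17 kΩ

Output resistance R_th = Ra‖Rb = (1000 × 543)/1543 = 351.9 Ω.
The fractional drop is R_th/(R_th + R_L); requiring this ≤ 0.100 gives R_L ≥ R_th(1/0.100 − 1) = 351.9 × 9.000 = 3.17 kΩ.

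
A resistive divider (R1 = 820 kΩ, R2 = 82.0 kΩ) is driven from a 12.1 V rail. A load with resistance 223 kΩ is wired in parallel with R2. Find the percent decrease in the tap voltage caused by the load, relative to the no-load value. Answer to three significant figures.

25.1 %

The divider's output (Thévenin) resistance is R1‖R2 = 74.55 kΩ.
Fractional drop under load = R_th/(R_th + R_L) = 74.55 / (74.55 + 223) = 0.2505.
So the output falls by 25.1 %.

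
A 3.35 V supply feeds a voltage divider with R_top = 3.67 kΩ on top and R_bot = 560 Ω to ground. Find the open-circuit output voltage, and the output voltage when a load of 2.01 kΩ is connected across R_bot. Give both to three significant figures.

Open-circuit: V = 3.35 × 560/(3670 + 560) = 0.443 V.
With the load, R_bot becomes R_bot‖R_L = 438.0 Ω, so V = 3.35 × 438.0/4108 = 0.357 V.

Unloaded: 0.443 V; loaded: 0.357 V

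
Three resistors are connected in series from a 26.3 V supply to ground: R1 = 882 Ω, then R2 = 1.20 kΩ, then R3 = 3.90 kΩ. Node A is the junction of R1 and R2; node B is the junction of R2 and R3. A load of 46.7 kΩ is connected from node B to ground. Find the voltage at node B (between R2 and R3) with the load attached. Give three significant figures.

V ≈ 16.7 V

At node B, R3 is in parallel with the load: R3‖R_L = 3599 Ω.
Below node A the resistance is R2 + (R3‖R_L) = 4799 Ω, so V_A = 26.3 × 4799/5681 = 22.22 V.
Then V_B = V_A × (R3‖R_L)/(R2 + R3‖R_L) = 22.22 × 3599/4799 = 16.7 V.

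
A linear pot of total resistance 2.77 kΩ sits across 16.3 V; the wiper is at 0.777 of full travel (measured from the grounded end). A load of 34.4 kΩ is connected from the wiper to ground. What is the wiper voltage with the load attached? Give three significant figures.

V ≈ 12.5 V

The wiper splits the pot into (1−α)R = 617.7 Ω above and αR = 2152 Ω below.
Lower section ‖ load = 2026 Ω.
V_wiper = 16.3 × 2026/(617.7 + 2026) = 12.5 V.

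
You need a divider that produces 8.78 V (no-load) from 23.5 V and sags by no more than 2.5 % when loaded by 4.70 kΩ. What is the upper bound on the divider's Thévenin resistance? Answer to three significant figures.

R_th ≤ 121 Ω

Loading drop = R_th/(R_th + R_L) ≤ 0.0250, so R_th ≤ R_L · ε/(1−ε) = 4.70 kΩ × 0.0250/0.9750 = 121 Ω.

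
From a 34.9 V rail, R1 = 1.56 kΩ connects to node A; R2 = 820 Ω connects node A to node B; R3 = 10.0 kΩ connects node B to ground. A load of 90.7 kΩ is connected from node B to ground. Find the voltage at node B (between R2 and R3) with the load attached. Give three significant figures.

V ≈ 27.6 V

At node B, R3 is in parallel with the load: R3‖R_L = 9007 Ω.
Below node A the resistance is R2 + (R3‖R_L) = 9827 Ω, so V_A = 34.9 × 9827/11390 = 30.12 V.
Then V_B = V_A × (R3‖R_L)/(R2 + R3‖R_L) = 30.12 × 9007/9827 = 27.6 V.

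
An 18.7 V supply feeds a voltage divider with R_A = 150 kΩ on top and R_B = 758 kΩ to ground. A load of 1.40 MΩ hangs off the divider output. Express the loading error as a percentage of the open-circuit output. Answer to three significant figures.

8.21 %

Unloaded V = 18.7 × 758/908.0 = 15.611 V.
Loaded: R_B‖R_L = 491.8 kΩ, giving V = 18.7 × 491.8/641.8 = 14.329 V.
Drop = (15.611 − 14.329) / 15.611 = 8.21 %.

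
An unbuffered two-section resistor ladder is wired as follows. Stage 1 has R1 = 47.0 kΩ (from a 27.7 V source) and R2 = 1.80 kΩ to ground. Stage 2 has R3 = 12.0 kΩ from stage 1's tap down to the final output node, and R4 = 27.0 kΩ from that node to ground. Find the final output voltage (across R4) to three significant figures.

V_out ≈ 0.677 V

Stage 2 presents R3+R4 = 39.00 kΩ as a load on stage 1's tap.
Stage 1's lower leg becomes R2‖(R3+R4) = 1.721 kΩ, so V_mid = 27.7 × 1.721/48.72 = 0.9782 V.
Stage 2 is itself unloaded: V_out = V_mid × R4/(R3+R4) = 0.9782 × 27.0/39.00 = 0.677 V.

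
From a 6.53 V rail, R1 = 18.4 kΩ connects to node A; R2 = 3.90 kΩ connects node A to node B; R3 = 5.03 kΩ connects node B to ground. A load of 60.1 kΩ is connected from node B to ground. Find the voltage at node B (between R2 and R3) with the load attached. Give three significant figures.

V ≈ 1.12 V

At node B, R3 is in parallel with the load: R3‖R_L = 4.642 kΩ.
Below node A the resistance is R2 + (R3‖R_L) = 8.542 kΩ, so V_A = 6.53 × 8.542/26.94 = 2.070 V.
Then V_B = V_A × (R3‖R_L)/(R2 + R3‖R_L) = 2.070 × 4.642/8.542 = 1.12 V.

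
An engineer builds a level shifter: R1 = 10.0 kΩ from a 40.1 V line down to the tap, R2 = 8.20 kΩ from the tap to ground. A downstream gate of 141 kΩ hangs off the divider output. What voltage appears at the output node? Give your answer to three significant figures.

The load sits in parallel with R2: R2‖R_L = (8.20 × 141) / (8.20 + 141) = 7.749 kΩ.
V_out = 40.1 × 7.749 / (10.0 + 7.749) = 40.1 × 7.749/17.75 = 17.5 V.
(Unloaded it would have been 18.1 V.)

V_out ≈ 17.5 V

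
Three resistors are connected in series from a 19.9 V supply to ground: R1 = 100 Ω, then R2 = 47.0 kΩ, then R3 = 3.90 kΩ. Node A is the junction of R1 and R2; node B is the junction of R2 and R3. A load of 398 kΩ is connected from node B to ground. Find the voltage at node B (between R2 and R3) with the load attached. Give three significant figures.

At node B, R3 is in parallel with the load: R3‖R_L = 3862 Ω.
Below node A the resistance is R2 + (R3‖R_L) = 50860 Ω, so V_A = 19.9 × 50860/50960 = 19.86 V.
Then V_B = V_A × (R3‖R_L)/(R2 + R3‖R_L) = 19.86 × 3862/50860 = 1.51 V.

V ≈ 1.51 V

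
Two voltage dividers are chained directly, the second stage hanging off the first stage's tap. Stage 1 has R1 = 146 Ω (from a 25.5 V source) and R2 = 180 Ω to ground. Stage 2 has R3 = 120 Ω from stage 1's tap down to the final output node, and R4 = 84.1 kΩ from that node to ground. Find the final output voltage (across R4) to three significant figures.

Stage 2 presents R3+R4 = 84220 Ω as a load on stage 1's tap.
Stage 1's lower leg becomes R2‖(R3+R4) = 179.6 Ω, so V_mid = 25.5 × 179.6/325.6 = 14.07 V.
Stage 2 is itself unloaded: V_out = V_mid × R4/(R3+R4) = 14.07 × 84100/84220 = 14.0 V.

V_out ≈ 14.0 V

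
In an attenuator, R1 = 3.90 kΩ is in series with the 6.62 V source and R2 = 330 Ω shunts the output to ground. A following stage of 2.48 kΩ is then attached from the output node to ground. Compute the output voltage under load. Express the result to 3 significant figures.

V_out ≈ 0.460 V

The load sits in parallel with R2: R2‖R_L = (330 × 2480) / (330 + 2480) = 291.2 Ω.
V_out = 6.62 × 291.2 / (3900 + 291.2) = 6.62 × 291.2/4191 = 0.460 V.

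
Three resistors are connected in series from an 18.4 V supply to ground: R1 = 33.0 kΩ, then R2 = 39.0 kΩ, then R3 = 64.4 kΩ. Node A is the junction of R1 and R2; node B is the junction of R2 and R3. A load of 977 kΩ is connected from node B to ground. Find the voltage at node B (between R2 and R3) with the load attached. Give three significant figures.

At node B, R3 is in parallel with the load: R3‖R_L = 60.42 kΩ.
Below node A the resistance is R2 + (R3‖R_L) = 99.42 kΩ, so V_A = 18.4 × 99.42/132.4 = 13.81 V.
Then V_B = V_A × (R3‖R_L)/(R2 + R3‖R_L) = 13.81 × 60.42/99.42 = 8.40 V.

V ≈ 8.40 V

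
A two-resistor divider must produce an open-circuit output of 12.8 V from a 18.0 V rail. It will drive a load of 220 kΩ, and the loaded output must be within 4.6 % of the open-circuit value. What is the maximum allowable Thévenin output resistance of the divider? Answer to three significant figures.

Loading drop = R_th/(R_th + R_L) ≤ 0.0460, so R_th ≤ R_L · ε/(1−ε) = 220 kΩ × 0.0460/0.9540 = 10.6 kΩ.
(Any R1, R2 with R2/(R1+R2) = 0.711 and R1‖R2 ≤ 10.6 kΩ will meet the spec.)

R_th ≤ 10.6 kΩ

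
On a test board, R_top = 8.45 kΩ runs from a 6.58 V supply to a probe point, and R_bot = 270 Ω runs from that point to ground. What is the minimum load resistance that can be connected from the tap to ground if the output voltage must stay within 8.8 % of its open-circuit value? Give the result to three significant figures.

R_L(min) ≈ 2.71 kΩ

Output resistance R_th = R_top‖R_bot = (8450 × 270)/8720 = 261.6 Ω.
The fractional drop is R_th/(R_th + R_L); requiring this ≤ 0.0880 gives R_L ≥ R_th(1/0.0880 − 1) = 261.6 × 10.36 = 2.71 kΩ.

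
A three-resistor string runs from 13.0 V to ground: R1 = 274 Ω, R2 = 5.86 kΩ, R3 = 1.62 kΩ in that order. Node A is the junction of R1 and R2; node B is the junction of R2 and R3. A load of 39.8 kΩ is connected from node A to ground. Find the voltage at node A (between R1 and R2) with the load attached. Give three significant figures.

V ≈ 12.5 V

Below node A the series string R2+R3 = 7480 Ω sits in parallel with the 39800 Ω load: 6297 Ω.
V_A = 13.0 × 6297/(274 + 6297) = 12.5 V.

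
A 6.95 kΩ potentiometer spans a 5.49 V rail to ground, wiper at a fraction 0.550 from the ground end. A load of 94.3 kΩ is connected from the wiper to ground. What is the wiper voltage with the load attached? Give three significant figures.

The wiper splits the pot into (1−α)R = 3.127 kΩ above and αR = 3.823 kΩ below.
Lower section ‖ load = 3.674 kΩ.
V_wiper = 5.49 × 3.674/(3.127 + 3.674) = 2.97 V.

V ≈ 2.97 V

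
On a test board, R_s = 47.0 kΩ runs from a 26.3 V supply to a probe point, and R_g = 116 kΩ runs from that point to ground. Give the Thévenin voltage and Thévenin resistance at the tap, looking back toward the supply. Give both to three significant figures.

V_th is the open-circuit tap voltage: 26.3 × 116/(47.0 + 116) = 18.7 V.
With the supply zeroed, R_s and R_g appear in parallel from the tap: R_th = R_s‖R_g = (47.0 × 116)/163.0 = 33.4 kΩ.

V_th = 18.7 V, R_th = 33.4 kΩ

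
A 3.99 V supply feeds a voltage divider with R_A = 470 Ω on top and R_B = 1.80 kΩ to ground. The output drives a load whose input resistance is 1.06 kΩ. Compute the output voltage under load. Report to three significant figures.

V_out ≈ 2.34 V

The load sits in parallel with R_B: R_B‖R_L = (1800 × 1060) / (1800 + 1060) = 667.1 Ω.
V_out = 3.99 × 667.1 / (470 + 667.1) = 3.99 × 667.1/1137 = 2.34 V.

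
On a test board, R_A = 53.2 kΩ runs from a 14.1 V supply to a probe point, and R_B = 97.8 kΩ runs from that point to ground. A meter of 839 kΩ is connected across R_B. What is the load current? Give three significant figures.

I_L ≈ 0.0105 mA

R_B‖R_L = 87.59 kΩ; V_out = 14.1 × 87.59/140.8 = 8.772 V.
I_L = V_out / R_L = 8.772 / 839 kΩ = 0.0105 mA.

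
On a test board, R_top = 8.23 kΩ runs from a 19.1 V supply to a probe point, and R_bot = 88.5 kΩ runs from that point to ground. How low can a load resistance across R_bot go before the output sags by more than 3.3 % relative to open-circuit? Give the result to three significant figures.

R_L(min) ≈ 221 kΩ

Output resistance R_th = R_top‖R_bot = (8.23 × 88.5)/96.73 = 7.530 kΩ.
The fractional drop is R_th/(R_th + R_L); requiring this ≤ 0.0330 gives R_L ≥ R_th(1/0.0330 − 1) = 7.530 × 29.30 = 221 kΩ.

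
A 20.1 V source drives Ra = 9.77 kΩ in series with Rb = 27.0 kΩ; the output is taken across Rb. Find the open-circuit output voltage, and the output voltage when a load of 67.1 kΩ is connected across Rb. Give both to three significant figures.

Open-circuit: V = 20.1 × 27.0/(9.77 + 27.0) = 14.8 V.
With the load, Rb becomes Rb‖R_L = 19.25 kΩ, so V = 20.1 × 19.25/29.02 = 13.3 V.

Unloaded: 14.8 V; loaded: 13.3 V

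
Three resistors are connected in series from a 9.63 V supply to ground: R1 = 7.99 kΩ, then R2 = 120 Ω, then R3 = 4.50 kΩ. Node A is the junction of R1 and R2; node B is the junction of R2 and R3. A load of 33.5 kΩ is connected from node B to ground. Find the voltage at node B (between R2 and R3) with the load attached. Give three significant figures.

V ≈ 3.16 V

At node B, R3 is in parallel with the load: R3‖R_L = 3967 Ω.
Below node A the resistance is R2 + (R3‖R_L) = 4087 Ω, so V_A = 9.63 × 4087/12080 = 3.259 V.
Then V_B = V_A × (R3‖R_L)/(R2 + R3‖R_L) = 3.259 × 3967/4087 = 3.16 V.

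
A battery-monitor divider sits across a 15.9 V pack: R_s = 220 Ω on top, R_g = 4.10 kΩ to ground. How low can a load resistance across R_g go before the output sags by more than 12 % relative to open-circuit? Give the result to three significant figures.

R_L(min) ≈ 1.53 kΩ

Output resistance R_th = R_s‖R_g = (220 × 4100)/4320 = 208.8 Ω.
The fractional drop is R_th/(R_th + R_L); requiring this ≤ 0.120 gives R_L ≥ R_th(1/0.120 − 1) = 208.8 × 7.333 = 1.53 kΩ.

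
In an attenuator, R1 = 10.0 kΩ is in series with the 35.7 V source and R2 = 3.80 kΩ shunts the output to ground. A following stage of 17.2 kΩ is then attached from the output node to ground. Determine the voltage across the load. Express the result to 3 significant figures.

The load sits in parallel with R2: R2‖R_L = (3.80 × 17.2) / (3.80 + 17.2) = 3.112 kΩ.
V_out = 35.7 × 3.112 / (10.0 + 3.112) = 35.7 × 3.112/13.11 = 8.47 V.

V_out ≈ 8.47 V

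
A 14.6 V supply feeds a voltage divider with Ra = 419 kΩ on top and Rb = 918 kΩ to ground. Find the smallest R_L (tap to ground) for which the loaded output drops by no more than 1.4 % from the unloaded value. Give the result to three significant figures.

R_L(min) ≈ 20.3 MΩ

Output resistance R_th = Ra‖Rb = (419 × 918)/1337 = 287.7 kΩ.
The fractional drop is R_th/(R_th + R_L); requiring this ≤ 0.0140 gives R_L ≥ R_th(1/0.0140 − 1) = 287.7 × 70.43 = 20.3 MΩ.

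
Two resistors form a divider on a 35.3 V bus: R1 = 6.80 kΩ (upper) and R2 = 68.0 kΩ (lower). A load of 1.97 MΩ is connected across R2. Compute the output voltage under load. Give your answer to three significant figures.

V_out ≈ 32.0 V

The load sits in parallel with R2: R2‖R_L = (68.0 × 1970) / (68.0 + 1970) = 65.73 kΩ.
V_out = 35.3 × 65.73 / (6.80 + 65.73) = 35.3 × 65.73/72.53 = 32.0 V.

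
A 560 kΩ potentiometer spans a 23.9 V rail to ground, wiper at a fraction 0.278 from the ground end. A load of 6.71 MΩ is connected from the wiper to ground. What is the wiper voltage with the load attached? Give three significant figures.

V ≈ 6.53 V

The wiper splits the pot into (1−α)R = 404.3 kΩ above and αR = 155.7 kΩ below.
Lower section ‖ load = 152.1 kΩ.
V_wiper = 23.9 × 152.1/(404.3 + 152.1) = 6.53 V.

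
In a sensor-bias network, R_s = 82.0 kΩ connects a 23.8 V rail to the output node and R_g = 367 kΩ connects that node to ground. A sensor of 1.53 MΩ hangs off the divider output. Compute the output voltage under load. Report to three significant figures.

The load sits in parallel with R_g: R_g‖R_L = (367 × 1530) / (367 + 1530) = 296.0 kΩ.
V_out = 23.8 × 296.0 / (82.0 + 296.0) = 23.8 × 296.0/378.0 = 18.6 V.
(Unloaded it would have been 19.5 V.)

V_out ≈ 18.6 V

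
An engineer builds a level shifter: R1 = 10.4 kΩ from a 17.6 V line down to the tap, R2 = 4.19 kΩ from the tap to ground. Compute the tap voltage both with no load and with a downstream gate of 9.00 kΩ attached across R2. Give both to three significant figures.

Unloaded: 5.05 V; loaded: 3.80 V

Open-circuit: V = 17.6 × 4.19/(10.4 + 4.19) = 5.05 V.
With the load, R2 becomes R2‖R_L = 2.859 kΩ, so V = 17.6 × 2.859/13.26 = 3.80 V.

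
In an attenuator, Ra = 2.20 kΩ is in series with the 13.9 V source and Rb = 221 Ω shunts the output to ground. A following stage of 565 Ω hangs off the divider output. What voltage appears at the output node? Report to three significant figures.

V_out ≈ 0.936 V

The load sits in parallel with Rb: Rb‖R_L = (221 × 565) / (221 + 565) = 158.9 Ω.
V_out = 13.9 × 158.9 / (2200 + 158.9) = 13.9 × 158.9/2359 = 0.936 V.
(Unloaded it would have been 1.27 V.)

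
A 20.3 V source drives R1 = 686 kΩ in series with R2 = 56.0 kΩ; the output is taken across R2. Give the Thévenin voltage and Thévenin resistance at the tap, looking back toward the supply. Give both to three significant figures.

V_th is the open-circuit tap voltage: 20.3 × 56.0/(686 + 56.0) = 1.53 V.
With the supply zeroed, R1 and R2 appear in parallel from the tap: R_th = R1‖R2 = (686 × 56.0)/742.0 = 51.8 kΩ.

V_th = 1.53 V, R_th = 51.8 kΩ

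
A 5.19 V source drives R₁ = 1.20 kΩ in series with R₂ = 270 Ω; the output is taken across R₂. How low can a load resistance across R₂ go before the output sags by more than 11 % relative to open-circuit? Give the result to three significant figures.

R_L(min) ≈ 1.78 kΩ

Output resistance R_th = R₁‖R₂ = (1200 × 270)/1470 = 220.4 Ω.
The fractional drop is R_th/(R_th + R_L); requiring this ≤ 0.110 gives R_L ≥ R_th(1/0.110 − 1) = 220.4 × 8.091 = 1.78 kΩ.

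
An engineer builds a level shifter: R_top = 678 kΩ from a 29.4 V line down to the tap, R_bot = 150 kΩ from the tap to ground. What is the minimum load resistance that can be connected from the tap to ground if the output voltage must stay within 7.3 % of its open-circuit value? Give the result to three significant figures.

R_L(min) ≈ 1.56 MΩ

Output resistance R_th = R_top‖R_bot = (678 × 150)/828.0 = 122.8 kΩ.
The fractional drop is R_th/(R_th + R_L); requiring this ≤ 0.0730 gives R_L ≥ R_th(1/0.0730 − 1) = 122.8 × 12.70 = 1.56 MΩ.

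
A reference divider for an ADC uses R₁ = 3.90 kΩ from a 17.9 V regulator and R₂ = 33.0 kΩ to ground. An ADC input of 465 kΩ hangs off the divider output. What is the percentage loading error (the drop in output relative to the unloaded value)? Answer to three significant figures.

The divider's output (Thévenin) resistance is R₁‖R₂ = 3.488 kΩ.
Fractional drop under load = R_th/(R_th + R_L) = 3.488 / (3.488 + 465) = 0.007445.
So the output falls by 0.744 %.

0.744 %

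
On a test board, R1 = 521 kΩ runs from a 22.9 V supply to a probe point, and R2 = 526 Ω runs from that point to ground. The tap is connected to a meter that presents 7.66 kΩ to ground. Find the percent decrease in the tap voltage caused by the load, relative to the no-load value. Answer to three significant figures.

The divider's output (Thévenin) resistance is R1‖R2 = 525.5 Ω.
Fractional drop under load = R_th/(R_th + R_L) = 525.5 / (525.5 + 7660) = 0.06420.
So the output falls by 6.42 %.

6.42 %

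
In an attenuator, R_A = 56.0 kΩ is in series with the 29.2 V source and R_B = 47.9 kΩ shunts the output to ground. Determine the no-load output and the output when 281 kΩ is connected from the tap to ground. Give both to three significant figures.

Unloaded: 13.5 V; loaded: 12.3 V

Open-circuit: V = 29.2 × 47.9/(56.0 + 47.9) = 13.5 V.
With the load, R_B becomes R_B‖R_L = 40.92 kΩ, so V = 29.2 × 40.92/96.92 = 12.3 V.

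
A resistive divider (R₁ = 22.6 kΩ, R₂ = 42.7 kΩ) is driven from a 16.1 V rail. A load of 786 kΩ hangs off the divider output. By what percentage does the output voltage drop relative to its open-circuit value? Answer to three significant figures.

The divider's output (Thévenin) resistance is R₁‖R₂ = 14.78 kΩ.
Fractional drop under load = R_th/(R_th + R_L) = 14.78 / (14.78 + 786) = 0.01845.
So the output falls by 1.85 %.

1.85 %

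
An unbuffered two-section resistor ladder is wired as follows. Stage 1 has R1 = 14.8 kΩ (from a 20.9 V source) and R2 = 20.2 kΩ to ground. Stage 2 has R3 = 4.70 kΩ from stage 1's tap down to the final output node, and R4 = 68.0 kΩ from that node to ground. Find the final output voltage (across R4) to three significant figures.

Stage 2 presents R3+R4 = 72.70 kΩ as a load on stage 1's tap.
Stage 1's lower leg becomes R2‖(R3+R4) = 15.81 kΩ, so V_mid = 20.9 × 15.81/30.61 = 10.79 V.
Stage 2 is itself unloaded: V_out = V_mid × R4/(R3+R4) = 10.79 × 68.0/72.70 = 10.1 V.

V_out ≈ 10.1 V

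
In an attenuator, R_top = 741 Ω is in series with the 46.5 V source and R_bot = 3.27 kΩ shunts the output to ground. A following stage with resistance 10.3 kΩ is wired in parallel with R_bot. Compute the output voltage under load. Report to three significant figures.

V_out ≈ 35.8 V

The load sits in parallel with R_bot: R_bot‖R_L = (3270 × 10300) / (3270 + 10300) = 2482 Ω.
V_out = 46.5 × 2482 / (741 + 2482) = 46.5 × 2482/3223 = 35.8 V.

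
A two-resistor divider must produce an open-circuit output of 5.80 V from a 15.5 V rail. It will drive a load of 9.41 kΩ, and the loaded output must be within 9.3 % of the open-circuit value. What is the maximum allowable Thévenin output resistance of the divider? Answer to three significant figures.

R_th ≤ 965 Ω

Loading drop = R_th/(R_th + R_L) ≤ 0.0930, so R_th ≤ R_L · ε/(1−ε) = 9.41 kΩ × 0.0930/0.9070 = 965 Ω.
(Any R1, R2 with R2/(R1+R2) = 0.374 and R1‖R2 ≤ 965 Ω will meet the spec.)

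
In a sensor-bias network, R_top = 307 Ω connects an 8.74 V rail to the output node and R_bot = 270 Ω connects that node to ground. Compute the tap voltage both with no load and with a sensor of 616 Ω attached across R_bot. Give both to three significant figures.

Unloaded: 4.09 V; loaded: 3.32 V

Open-circuit: V = 8.74 × 270/(307 + 270) = 4.09 V.
With the load, R_bot becomes R_bot‖R_L = 187.7 Ω, so V = 8.74 × 187.7/494.7 = 3.32 V.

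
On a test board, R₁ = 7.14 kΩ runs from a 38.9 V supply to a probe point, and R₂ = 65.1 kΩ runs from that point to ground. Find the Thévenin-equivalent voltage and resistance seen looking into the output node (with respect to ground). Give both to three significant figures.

V_th is the open-circuit tap voltage: 38.9 × 65.1/(7.14 + 65.1) = 35.1 V.
With the supply zeroed, R₁ and R₂ appear in parallel from the tap: R_th = R₁‖R₂ = (7.14 × 65.1)/72.24 = 6.43 kΩ.

V_th = 35.1 V, R_th = 6.43 kΩ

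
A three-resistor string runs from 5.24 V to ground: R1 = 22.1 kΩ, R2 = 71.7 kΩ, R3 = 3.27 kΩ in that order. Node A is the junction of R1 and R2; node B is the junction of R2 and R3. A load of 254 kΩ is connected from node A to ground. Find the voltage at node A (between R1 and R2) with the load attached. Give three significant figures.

Below node A the series string R2+R3 = 74.97 kΩ sits in parallel with the 254 kΩ load: 57.88 kΩ.
V_A = 5.24 × 57.88/(22.1 + 57.88) = 3.79 V.

V ≈ 3.79 V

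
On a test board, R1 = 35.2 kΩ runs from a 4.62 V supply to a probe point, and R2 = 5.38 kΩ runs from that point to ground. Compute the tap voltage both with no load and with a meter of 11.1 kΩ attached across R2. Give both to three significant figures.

Unloaded: 0.613 V; loaded: 0.431 V

Open-circuit: V = 4.62 × 5.38/(35.2 + 5.38) = 0.613 V.
With the load, R2 becomes R2‖R_L = 3.624 kΩ, so V = 4.62 × 3.624/38.82 = 0.431 V.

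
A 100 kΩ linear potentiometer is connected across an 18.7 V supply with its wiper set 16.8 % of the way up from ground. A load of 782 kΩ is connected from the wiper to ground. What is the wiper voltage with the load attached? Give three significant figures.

The wiper splits the pot into (1−α)R = 83.20 kΩ above and αR = 16.80 kΩ below.
Lower section ‖ load = 16.45 kΩ.
V_wiper = 18.7 × 16.45/(83.20 + 16.45) = 3.09 V.

V ≈ 3.09 V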